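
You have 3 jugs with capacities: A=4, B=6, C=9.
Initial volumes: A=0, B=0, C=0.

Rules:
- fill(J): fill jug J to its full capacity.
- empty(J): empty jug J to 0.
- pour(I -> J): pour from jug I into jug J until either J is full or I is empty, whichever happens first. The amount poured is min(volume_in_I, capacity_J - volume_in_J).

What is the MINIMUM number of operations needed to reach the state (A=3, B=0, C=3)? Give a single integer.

Answer: 7

Derivation:
BFS from (A=0, B=0, C=0). One shortest path:
  1. fill(B) -> (A=0 B=6 C=0)
  2. pour(B -> C) -> (A=0 B=0 C=6)
  3. fill(B) -> (A=0 B=6 C=6)
  4. pour(B -> C) -> (A=0 B=3 C=9)
  5. pour(B -> A) -> (A=3 B=0 C=9)
  6. pour(C -> B) -> (A=3 B=6 C=3)
  7. empty(B) -> (A=3 B=0 C=3)
Reached target in 7 moves.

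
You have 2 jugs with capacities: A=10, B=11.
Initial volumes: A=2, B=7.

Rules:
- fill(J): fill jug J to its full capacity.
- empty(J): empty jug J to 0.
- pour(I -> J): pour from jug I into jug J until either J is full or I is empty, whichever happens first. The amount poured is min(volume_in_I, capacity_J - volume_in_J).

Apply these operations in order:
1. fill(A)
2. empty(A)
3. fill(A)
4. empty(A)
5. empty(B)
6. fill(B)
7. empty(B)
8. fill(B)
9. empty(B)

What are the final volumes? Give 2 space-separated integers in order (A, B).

Step 1: fill(A) -> (A=10 B=7)
Step 2: empty(A) -> (A=0 B=7)
Step 3: fill(A) -> (A=10 B=7)
Step 4: empty(A) -> (A=0 B=7)
Step 5: empty(B) -> (A=0 B=0)
Step 6: fill(B) -> (A=0 B=11)
Step 7: empty(B) -> (A=0 B=0)
Step 8: fill(B) -> (A=0 B=11)
Step 9: empty(B) -> (A=0 B=0)

Answer: 0 0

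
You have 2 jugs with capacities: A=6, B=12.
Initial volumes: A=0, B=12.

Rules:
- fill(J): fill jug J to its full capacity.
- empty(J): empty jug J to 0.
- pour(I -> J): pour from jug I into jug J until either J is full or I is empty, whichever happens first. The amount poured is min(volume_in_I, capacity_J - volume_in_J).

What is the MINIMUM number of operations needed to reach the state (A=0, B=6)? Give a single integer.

Answer: 2

Derivation:
BFS from (A=0, B=12). One shortest path:
  1. pour(B -> A) -> (A=6 B=6)
  2. empty(A) -> (A=0 B=6)
Reached target in 2 moves.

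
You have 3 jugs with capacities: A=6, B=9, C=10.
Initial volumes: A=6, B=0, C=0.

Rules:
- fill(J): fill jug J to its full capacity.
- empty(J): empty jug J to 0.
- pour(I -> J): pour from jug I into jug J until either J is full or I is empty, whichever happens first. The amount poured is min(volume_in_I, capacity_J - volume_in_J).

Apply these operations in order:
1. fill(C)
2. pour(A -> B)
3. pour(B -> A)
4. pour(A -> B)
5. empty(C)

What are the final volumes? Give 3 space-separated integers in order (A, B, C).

Answer: 0 6 0

Derivation:
Step 1: fill(C) -> (A=6 B=0 C=10)
Step 2: pour(A -> B) -> (A=0 B=6 C=10)
Step 3: pour(B -> A) -> (A=6 B=0 C=10)
Step 4: pour(A -> B) -> (A=0 B=6 C=10)
Step 5: empty(C) -> (A=0 B=6 C=0)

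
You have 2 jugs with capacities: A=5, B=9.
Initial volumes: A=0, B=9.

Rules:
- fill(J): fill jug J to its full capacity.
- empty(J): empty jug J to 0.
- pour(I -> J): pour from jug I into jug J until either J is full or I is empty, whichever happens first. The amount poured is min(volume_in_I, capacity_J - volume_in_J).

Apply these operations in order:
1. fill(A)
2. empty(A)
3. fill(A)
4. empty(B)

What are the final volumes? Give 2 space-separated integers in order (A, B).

Answer: 5 0

Derivation:
Step 1: fill(A) -> (A=5 B=9)
Step 2: empty(A) -> (A=0 B=9)
Step 3: fill(A) -> (A=5 B=9)
Step 4: empty(B) -> (A=5 B=0)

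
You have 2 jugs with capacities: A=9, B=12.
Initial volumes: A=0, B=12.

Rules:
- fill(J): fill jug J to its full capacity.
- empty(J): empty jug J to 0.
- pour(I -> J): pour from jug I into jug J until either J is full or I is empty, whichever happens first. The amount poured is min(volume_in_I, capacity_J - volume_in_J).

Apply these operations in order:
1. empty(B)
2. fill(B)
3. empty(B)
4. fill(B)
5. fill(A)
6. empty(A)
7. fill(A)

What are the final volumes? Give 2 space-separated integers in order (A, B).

Answer: 9 12

Derivation:
Step 1: empty(B) -> (A=0 B=0)
Step 2: fill(B) -> (A=0 B=12)
Step 3: empty(B) -> (A=0 B=0)
Step 4: fill(B) -> (A=0 B=12)
Step 5: fill(A) -> (A=9 B=12)
Step 6: empty(A) -> (A=0 B=12)
Step 7: fill(A) -> (A=9 B=12)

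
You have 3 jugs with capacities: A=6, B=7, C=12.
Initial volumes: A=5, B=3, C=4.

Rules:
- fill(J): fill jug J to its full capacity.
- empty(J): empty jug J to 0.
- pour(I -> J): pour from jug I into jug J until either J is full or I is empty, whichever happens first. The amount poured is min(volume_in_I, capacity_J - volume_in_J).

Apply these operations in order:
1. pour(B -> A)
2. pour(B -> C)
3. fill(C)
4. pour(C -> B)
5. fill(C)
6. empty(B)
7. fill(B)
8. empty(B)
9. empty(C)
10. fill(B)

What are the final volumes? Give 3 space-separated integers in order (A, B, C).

Step 1: pour(B -> A) -> (A=6 B=2 C=4)
Step 2: pour(B -> C) -> (A=6 B=0 C=6)
Step 3: fill(C) -> (A=6 B=0 C=12)
Step 4: pour(C -> B) -> (A=6 B=7 C=5)
Step 5: fill(C) -> (A=6 B=7 C=12)
Step 6: empty(B) -> (A=6 B=0 C=12)
Step 7: fill(B) -> (A=6 B=7 C=12)
Step 8: empty(B) -> (A=6 B=0 C=12)
Step 9: empty(C) -> (A=6 B=0 C=0)
Step 10: fill(B) -> (A=6 B=7 C=0)

Answer: 6 7 0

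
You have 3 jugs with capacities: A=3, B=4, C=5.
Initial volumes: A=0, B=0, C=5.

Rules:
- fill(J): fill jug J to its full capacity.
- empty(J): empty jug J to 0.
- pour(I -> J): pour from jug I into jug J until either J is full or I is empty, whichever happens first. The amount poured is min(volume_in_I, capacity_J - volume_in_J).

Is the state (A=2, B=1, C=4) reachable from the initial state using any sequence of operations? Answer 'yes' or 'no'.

BFS explored all 96 reachable states.
Reachable set includes: (0,0,0), (0,0,1), (0,0,2), (0,0,3), (0,0,4), (0,0,5), (0,1,0), (0,1,1), (0,1,2), (0,1,3), (0,1,4), (0,1,5) ...
Target (A=2, B=1, C=4) not in reachable set → no.

Answer: no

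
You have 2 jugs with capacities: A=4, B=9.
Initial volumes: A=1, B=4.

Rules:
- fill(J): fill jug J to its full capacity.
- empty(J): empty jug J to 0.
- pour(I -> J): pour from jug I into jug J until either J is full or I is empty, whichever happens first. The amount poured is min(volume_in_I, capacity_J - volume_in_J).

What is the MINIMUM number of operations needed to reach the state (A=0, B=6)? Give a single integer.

BFS from (A=1, B=4). One shortest path:
  1. fill(B) -> (A=1 B=9)
  2. pour(B -> A) -> (A=4 B=6)
  3. empty(A) -> (A=0 B=6)
Reached target in 3 moves.

Answer: 3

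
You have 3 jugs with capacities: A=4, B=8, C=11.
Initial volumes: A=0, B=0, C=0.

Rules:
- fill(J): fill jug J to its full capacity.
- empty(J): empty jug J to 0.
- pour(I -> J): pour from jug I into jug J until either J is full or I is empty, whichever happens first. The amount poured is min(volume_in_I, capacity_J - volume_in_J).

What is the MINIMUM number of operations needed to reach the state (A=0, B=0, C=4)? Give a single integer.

BFS from (A=0, B=0, C=0). One shortest path:
  1. fill(A) -> (A=4 B=0 C=0)
  2. pour(A -> C) -> (A=0 B=0 C=4)
Reached target in 2 moves.

Answer: 2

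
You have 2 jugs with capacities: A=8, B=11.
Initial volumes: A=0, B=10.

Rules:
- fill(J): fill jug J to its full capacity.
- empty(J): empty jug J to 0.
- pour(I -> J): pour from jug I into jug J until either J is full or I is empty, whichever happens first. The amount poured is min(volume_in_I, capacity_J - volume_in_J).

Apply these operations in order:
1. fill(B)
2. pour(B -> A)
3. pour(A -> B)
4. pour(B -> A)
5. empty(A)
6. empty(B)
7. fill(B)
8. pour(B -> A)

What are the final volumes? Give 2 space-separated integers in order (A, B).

Answer: 8 3

Derivation:
Step 1: fill(B) -> (A=0 B=11)
Step 2: pour(B -> A) -> (A=8 B=3)
Step 3: pour(A -> B) -> (A=0 B=11)
Step 4: pour(B -> A) -> (A=8 B=3)
Step 5: empty(A) -> (A=0 B=3)
Step 6: empty(B) -> (A=0 B=0)
Step 7: fill(B) -> (A=0 B=11)
Step 8: pour(B -> A) -> (A=8 B=3)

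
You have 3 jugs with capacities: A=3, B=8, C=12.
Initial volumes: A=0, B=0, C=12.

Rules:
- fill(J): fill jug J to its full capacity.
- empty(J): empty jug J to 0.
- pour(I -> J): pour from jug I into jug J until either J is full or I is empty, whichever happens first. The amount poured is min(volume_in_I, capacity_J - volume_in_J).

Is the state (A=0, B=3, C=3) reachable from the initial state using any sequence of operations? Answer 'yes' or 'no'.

Answer: yes

Derivation:
BFS from (A=0, B=0, C=12):
  1. fill(A) -> (A=3 B=0 C=12)
  2. empty(C) -> (A=3 B=0 C=0)
  3. pour(A -> B) -> (A=0 B=3 C=0)
  4. fill(A) -> (A=3 B=3 C=0)
  5. pour(A -> C) -> (A=0 B=3 C=3)
Target reached → yes.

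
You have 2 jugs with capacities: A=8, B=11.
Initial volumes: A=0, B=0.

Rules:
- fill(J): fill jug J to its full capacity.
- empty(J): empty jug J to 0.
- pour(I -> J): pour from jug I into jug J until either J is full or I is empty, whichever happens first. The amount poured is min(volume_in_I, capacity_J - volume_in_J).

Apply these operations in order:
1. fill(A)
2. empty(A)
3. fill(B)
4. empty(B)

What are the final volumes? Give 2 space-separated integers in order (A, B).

Answer: 0 0

Derivation:
Step 1: fill(A) -> (A=8 B=0)
Step 2: empty(A) -> (A=0 B=0)
Step 3: fill(B) -> (A=0 B=11)
Step 4: empty(B) -> (A=0 B=0)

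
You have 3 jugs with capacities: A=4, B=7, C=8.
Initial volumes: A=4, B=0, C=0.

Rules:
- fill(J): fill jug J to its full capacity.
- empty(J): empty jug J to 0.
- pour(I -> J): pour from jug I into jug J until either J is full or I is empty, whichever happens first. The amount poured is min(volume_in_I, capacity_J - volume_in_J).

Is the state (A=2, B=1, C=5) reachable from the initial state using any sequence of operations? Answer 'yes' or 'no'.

Answer: no

Derivation:
BFS explored all 234 reachable states.
Reachable set includes: (0,0,0), (0,0,1), (0,0,2), (0,0,3), (0,0,4), (0,0,5), (0,0,6), (0,0,7), (0,0,8), (0,1,0), (0,1,1), (0,1,2) ...
Target (A=2, B=1, C=5) not in reachable set → no.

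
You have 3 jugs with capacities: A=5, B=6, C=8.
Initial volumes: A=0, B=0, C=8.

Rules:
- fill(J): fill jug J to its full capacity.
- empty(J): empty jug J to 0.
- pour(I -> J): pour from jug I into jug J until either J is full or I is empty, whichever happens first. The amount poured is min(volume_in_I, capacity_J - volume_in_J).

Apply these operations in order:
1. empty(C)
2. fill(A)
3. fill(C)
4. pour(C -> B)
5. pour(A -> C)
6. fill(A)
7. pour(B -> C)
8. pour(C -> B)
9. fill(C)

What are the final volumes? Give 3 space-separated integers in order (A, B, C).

Answer: 5 6 8

Derivation:
Step 1: empty(C) -> (A=0 B=0 C=0)
Step 2: fill(A) -> (A=5 B=0 C=0)
Step 3: fill(C) -> (A=5 B=0 C=8)
Step 4: pour(C -> B) -> (A=5 B=6 C=2)
Step 5: pour(A -> C) -> (A=0 B=6 C=7)
Step 6: fill(A) -> (A=5 B=6 C=7)
Step 7: pour(B -> C) -> (A=5 B=5 C=8)
Step 8: pour(C -> B) -> (A=5 B=6 C=7)
Step 9: fill(C) -> (A=5 B=6 C=8)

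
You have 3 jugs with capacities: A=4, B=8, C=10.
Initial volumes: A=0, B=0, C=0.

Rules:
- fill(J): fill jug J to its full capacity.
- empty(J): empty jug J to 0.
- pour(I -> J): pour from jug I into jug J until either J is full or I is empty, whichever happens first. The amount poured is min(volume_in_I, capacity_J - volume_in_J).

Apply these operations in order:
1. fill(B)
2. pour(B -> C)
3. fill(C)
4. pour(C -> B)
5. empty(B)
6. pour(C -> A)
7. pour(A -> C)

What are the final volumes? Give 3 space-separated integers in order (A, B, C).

Answer: 0 0 2

Derivation:
Step 1: fill(B) -> (A=0 B=8 C=0)
Step 2: pour(B -> C) -> (A=0 B=0 C=8)
Step 3: fill(C) -> (A=0 B=0 C=10)
Step 4: pour(C -> B) -> (A=0 B=8 C=2)
Step 5: empty(B) -> (A=0 B=0 C=2)
Step 6: pour(C -> A) -> (A=2 B=0 C=0)
Step 7: pour(A -> C) -> (A=0 B=0 C=2)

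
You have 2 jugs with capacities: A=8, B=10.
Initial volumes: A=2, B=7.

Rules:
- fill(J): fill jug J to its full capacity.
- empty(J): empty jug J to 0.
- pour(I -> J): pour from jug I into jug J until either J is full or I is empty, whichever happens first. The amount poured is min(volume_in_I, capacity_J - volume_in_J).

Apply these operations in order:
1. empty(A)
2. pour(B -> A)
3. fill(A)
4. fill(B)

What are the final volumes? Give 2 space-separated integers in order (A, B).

Step 1: empty(A) -> (A=0 B=7)
Step 2: pour(B -> A) -> (A=7 B=0)
Step 3: fill(A) -> (A=8 B=0)
Step 4: fill(B) -> (A=8 B=10)

Answer: 8 10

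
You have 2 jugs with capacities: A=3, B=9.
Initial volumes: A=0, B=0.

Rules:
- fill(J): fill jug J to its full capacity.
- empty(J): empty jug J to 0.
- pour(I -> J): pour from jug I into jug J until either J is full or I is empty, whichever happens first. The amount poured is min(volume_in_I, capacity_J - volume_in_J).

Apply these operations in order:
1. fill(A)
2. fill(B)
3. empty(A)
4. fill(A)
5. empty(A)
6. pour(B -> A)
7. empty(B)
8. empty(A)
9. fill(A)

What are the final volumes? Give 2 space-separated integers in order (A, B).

Step 1: fill(A) -> (A=3 B=0)
Step 2: fill(B) -> (A=3 B=9)
Step 3: empty(A) -> (A=0 B=9)
Step 4: fill(A) -> (A=3 B=9)
Step 5: empty(A) -> (A=0 B=9)
Step 6: pour(B -> A) -> (A=3 B=6)
Step 7: empty(B) -> (A=3 B=0)
Step 8: empty(A) -> (A=0 B=0)
Step 9: fill(A) -> (A=3 B=0)

Answer: 3 0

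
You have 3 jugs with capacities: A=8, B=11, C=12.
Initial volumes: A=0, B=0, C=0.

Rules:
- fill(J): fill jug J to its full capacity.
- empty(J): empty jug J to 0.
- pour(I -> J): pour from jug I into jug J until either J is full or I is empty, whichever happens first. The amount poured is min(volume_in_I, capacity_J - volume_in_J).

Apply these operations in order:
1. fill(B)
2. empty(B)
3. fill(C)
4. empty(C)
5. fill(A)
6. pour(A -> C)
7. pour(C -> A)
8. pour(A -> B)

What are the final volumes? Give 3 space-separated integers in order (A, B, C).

Step 1: fill(B) -> (A=0 B=11 C=0)
Step 2: empty(B) -> (A=0 B=0 C=0)
Step 3: fill(C) -> (A=0 B=0 C=12)
Step 4: empty(C) -> (A=0 B=0 C=0)
Step 5: fill(A) -> (A=8 B=0 C=0)
Step 6: pour(A -> C) -> (A=0 B=0 C=8)
Step 7: pour(C -> A) -> (A=8 B=0 C=0)
Step 8: pour(A -> B) -> (A=0 B=8 C=0)

Answer: 0 8 0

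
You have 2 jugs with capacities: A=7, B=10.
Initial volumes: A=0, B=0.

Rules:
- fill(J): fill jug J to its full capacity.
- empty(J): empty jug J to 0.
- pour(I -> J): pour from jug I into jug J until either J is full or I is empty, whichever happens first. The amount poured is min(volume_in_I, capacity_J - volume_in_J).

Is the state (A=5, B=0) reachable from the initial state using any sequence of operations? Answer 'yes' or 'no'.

Answer: yes

Derivation:
BFS from (A=0, B=0):
  1. fill(A) -> (A=7 B=0)
  2. pour(A -> B) -> (A=0 B=7)
  3. fill(A) -> (A=7 B=7)
  4. pour(A -> B) -> (A=4 B=10)
  5. empty(B) -> (A=4 B=0)
  6. pour(A -> B) -> (A=0 B=4)
  7. fill(A) -> (A=7 B=4)
  8. pour(A -> B) -> (A=1 B=10)
  9. empty(B) -> (A=1 B=0)
  10. pour(A -> B) -> (A=0 B=1)
  11. fill(A) -> (A=7 B=1)
  12. pour(A -> B) -> (A=0 B=8)
  13. fill(A) -> (A=7 B=8)
  14. pour(A -> B) -> (A=5 B=10)
  15. empty(B) -> (A=5 B=0)
Target reached → yes.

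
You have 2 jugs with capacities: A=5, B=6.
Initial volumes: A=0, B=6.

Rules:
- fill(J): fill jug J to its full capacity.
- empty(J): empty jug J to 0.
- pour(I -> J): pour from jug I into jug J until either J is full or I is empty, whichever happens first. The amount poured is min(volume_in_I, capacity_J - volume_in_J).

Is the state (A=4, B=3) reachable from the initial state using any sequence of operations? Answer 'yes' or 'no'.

BFS explored all 22 reachable states.
Reachable set includes: (0,0), (0,1), (0,2), (0,3), (0,4), (0,5), (0,6), (1,0), (1,6), (2,0), (2,6), (3,0) ...
Target (A=4, B=3) not in reachable set → no.

Answer: no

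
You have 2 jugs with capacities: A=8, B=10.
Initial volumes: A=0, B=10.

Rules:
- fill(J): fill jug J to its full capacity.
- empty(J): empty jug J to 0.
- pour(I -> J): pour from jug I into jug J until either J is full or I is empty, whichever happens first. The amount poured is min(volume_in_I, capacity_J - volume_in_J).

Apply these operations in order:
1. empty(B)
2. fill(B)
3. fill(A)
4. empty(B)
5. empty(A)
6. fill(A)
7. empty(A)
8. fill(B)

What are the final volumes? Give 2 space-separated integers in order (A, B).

Answer: 0 10

Derivation:
Step 1: empty(B) -> (A=0 B=0)
Step 2: fill(B) -> (A=0 B=10)
Step 3: fill(A) -> (A=8 B=10)
Step 4: empty(B) -> (A=8 B=0)
Step 5: empty(A) -> (A=0 B=0)
Step 6: fill(A) -> (A=8 B=0)
Step 7: empty(A) -> (A=0 B=0)
Step 8: fill(B) -> (A=0 B=10)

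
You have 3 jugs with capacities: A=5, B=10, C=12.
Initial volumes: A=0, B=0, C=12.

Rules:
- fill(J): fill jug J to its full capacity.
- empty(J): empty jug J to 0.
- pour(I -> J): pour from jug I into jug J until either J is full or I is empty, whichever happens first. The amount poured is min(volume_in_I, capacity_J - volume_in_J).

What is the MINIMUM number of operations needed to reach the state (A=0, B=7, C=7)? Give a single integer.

Answer: 6

Derivation:
BFS from (A=0, B=0, C=12). One shortest path:
  1. pour(C -> A) -> (A=5 B=0 C=7)
  2. empty(A) -> (A=0 B=0 C=7)
  3. pour(C -> B) -> (A=0 B=7 C=0)
  4. fill(C) -> (A=0 B=7 C=12)
  5. pour(C -> A) -> (A=5 B=7 C=7)
  6. empty(A) -> (A=0 B=7 C=7)
Reached target in 6 moves.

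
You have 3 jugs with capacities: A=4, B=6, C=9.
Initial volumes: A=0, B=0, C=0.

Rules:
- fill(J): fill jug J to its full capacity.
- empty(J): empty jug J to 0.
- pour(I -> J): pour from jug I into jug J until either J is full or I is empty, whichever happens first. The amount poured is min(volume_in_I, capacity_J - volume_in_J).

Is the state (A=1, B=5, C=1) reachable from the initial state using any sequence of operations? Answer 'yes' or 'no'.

Answer: no

Derivation:
BFS explored all 230 reachable states.
Reachable set includes: (0,0,0), (0,0,1), (0,0,2), (0,0,3), (0,0,4), (0,0,5), (0,0,6), (0,0,7), (0,0,8), (0,0,9), (0,1,0), (0,1,1) ...
Target (A=1, B=5, C=1) not in reachable set → no.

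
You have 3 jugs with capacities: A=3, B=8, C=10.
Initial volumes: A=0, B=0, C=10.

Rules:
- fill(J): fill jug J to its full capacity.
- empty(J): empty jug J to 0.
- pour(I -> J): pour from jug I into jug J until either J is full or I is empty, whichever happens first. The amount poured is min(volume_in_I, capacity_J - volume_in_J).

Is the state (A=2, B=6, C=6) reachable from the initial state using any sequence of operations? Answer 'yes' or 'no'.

BFS explored all 270 reachable states.
Reachable set includes: (0,0,0), (0,0,1), (0,0,2), (0,0,3), (0,0,4), (0,0,5), (0,0,6), (0,0,7), (0,0,8), (0,0,9), (0,0,10), (0,1,0) ...
Target (A=2, B=6, C=6) not in reachable set → no.

Answer: no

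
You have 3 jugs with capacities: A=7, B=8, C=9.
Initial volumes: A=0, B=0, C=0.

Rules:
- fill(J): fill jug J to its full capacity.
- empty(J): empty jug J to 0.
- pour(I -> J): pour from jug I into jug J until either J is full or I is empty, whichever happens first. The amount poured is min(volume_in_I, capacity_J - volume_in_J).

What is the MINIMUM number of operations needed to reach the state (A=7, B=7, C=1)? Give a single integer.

Answer: 5

Derivation:
BFS from (A=0, B=0, C=0). One shortest path:
  1. fill(A) -> (A=7 B=0 C=0)
  2. fill(B) -> (A=7 B=8 C=0)
  3. pour(B -> C) -> (A=7 B=0 C=8)
  4. pour(A -> B) -> (A=0 B=7 C=8)
  5. pour(C -> A) -> (A=7 B=7 C=1)
Reached target in 5 moves.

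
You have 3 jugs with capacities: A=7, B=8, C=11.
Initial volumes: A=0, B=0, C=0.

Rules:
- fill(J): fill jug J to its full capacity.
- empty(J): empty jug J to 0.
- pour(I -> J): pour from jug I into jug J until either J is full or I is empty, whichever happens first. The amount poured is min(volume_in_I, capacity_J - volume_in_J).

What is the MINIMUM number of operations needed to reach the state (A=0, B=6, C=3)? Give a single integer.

Answer: 8

Derivation:
BFS from (A=0, B=0, C=0). One shortest path:
  1. fill(B) -> (A=0 B=8 C=0)
  2. pour(B -> C) -> (A=0 B=0 C=8)
  3. fill(B) -> (A=0 B=8 C=8)
  4. pour(B -> C) -> (A=0 B=5 C=11)
  5. pour(B -> A) -> (A=5 B=0 C=11)
  6. pour(C -> B) -> (A=5 B=8 C=3)
  7. pour(B -> A) -> (A=7 B=6 C=3)
  8. empty(A) -> (A=0 B=6 C=3)
Reached target in 8 moves.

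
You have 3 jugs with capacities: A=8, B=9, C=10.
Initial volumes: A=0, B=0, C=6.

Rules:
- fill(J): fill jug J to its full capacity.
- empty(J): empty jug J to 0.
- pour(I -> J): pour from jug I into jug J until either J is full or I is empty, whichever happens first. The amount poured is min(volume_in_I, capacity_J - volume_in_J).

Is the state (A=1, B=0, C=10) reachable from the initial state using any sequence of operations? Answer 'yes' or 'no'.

BFS from (A=0, B=0, C=6):
  1. fill(B) -> (A=0 B=9 C=6)
  2. fill(C) -> (A=0 B=9 C=10)
  3. pour(B -> A) -> (A=8 B=1 C=10)
  4. empty(A) -> (A=0 B=1 C=10)
  5. pour(B -> A) -> (A=1 B=0 C=10)
Target reached → yes.

Answer: yes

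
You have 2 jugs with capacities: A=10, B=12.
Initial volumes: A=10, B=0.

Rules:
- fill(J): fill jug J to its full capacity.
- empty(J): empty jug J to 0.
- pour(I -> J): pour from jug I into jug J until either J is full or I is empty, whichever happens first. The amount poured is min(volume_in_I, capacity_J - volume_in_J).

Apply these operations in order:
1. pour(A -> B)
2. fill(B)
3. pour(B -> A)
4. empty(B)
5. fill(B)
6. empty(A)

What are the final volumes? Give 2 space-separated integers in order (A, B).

Step 1: pour(A -> B) -> (A=0 B=10)
Step 2: fill(B) -> (A=0 B=12)
Step 3: pour(B -> A) -> (A=10 B=2)
Step 4: empty(B) -> (A=10 B=0)
Step 5: fill(B) -> (A=10 B=12)
Step 6: empty(A) -> (A=0 B=12)

Answer: 0 12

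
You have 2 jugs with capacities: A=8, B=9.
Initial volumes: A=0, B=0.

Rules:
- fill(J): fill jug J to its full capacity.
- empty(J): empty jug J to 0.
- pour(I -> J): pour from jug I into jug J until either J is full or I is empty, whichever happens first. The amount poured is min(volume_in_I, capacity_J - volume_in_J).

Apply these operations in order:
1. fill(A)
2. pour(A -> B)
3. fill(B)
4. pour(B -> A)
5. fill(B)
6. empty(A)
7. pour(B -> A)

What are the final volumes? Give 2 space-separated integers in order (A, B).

Step 1: fill(A) -> (A=8 B=0)
Step 2: pour(A -> B) -> (A=0 B=8)
Step 3: fill(B) -> (A=0 B=9)
Step 4: pour(B -> A) -> (A=8 B=1)
Step 5: fill(B) -> (A=8 B=9)
Step 6: empty(A) -> (A=0 B=9)
Step 7: pour(B -> A) -> (A=8 B=1)

Answer: 8 1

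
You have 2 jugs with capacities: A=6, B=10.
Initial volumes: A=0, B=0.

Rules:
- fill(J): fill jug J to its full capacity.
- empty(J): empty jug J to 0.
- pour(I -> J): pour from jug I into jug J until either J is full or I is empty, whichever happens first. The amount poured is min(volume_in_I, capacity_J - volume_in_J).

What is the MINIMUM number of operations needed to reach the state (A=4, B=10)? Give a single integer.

Answer: 5

Derivation:
BFS from (A=0, B=0). One shortest path:
  1. fill(B) -> (A=0 B=10)
  2. pour(B -> A) -> (A=6 B=4)
  3. empty(A) -> (A=0 B=4)
  4. pour(B -> A) -> (A=4 B=0)
  5. fill(B) -> (A=4 B=10)
Reached target in 5 moves.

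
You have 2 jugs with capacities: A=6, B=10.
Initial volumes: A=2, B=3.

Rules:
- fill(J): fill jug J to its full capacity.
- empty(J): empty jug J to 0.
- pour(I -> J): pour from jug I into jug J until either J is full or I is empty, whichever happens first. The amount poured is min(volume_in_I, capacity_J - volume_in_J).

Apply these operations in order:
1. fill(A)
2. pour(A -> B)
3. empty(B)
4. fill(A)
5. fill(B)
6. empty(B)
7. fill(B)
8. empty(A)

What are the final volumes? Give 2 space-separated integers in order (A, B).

Step 1: fill(A) -> (A=6 B=3)
Step 2: pour(A -> B) -> (A=0 B=9)
Step 3: empty(B) -> (A=0 B=0)
Step 4: fill(A) -> (A=6 B=0)
Step 5: fill(B) -> (A=6 B=10)
Step 6: empty(B) -> (A=6 B=0)
Step 7: fill(B) -> (A=6 B=10)
Step 8: empty(A) -> (A=0 B=10)

Answer: 0 10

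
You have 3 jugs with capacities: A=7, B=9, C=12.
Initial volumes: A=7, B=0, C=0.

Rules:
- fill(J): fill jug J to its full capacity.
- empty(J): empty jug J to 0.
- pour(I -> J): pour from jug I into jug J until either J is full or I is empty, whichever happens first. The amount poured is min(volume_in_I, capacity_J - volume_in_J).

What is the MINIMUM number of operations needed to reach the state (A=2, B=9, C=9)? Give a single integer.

Answer: 7

Derivation:
BFS from (A=7, B=0, C=0). One shortest path:
  1. fill(B) -> (A=7 B=9 C=0)
  2. pour(A -> C) -> (A=0 B=9 C=7)
  3. fill(A) -> (A=7 B=9 C=7)
  4. pour(A -> C) -> (A=2 B=9 C=12)
  5. empty(C) -> (A=2 B=9 C=0)
  6. pour(B -> C) -> (A=2 B=0 C=9)
  7. fill(B) -> (A=2 B=9 C=9)
Reached target in 7 moves.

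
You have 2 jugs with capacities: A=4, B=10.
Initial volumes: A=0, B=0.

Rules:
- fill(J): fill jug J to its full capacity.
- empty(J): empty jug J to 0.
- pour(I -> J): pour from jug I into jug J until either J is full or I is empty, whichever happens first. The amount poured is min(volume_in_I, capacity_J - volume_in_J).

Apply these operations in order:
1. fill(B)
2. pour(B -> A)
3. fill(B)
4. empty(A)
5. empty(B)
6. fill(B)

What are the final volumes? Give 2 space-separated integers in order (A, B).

Step 1: fill(B) -> (A=0 B=10)
Step 2: pour(B -> A) -> (A=4 B=6)
Step 3: fill(B) -> (A=4 B=10)
Step 4: empty(A) -> (A=0 B=10)
Step 5: empty(B) -> (A=0 B=0)
Step 6: fill(B) -> (A=0 B=10)

Answer: 0 10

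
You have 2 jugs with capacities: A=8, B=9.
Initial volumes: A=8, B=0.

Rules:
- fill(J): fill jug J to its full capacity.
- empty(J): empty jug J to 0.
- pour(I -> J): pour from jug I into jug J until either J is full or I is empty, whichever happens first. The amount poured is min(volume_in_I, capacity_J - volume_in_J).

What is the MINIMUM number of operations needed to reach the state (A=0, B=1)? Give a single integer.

Answer: 4

Derivation:
BFS from (A=8, B=0). One shortest path:
  1. empty(A) -> (A=0 B=0)
  2. fill(B) -> (A=0 B=9)
  3. pour(B -> A) -> (A=8 B=1)
  4. empty(A) -> (A=0 B=1)
Reached target in 4 moves.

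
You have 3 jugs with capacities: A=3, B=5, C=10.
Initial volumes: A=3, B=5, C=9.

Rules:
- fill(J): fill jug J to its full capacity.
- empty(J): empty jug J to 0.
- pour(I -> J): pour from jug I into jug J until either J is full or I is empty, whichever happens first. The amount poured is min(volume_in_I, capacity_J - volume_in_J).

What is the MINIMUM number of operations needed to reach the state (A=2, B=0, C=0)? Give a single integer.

BFS from (A=3, B=5, C=9). One shortest path:
  1. empty(B) -> (A=3 B=0 C=9)
  2. pour(A -> C) -> (A=2 B=0 C=10)
  3. empty(C) -> (A=2 B=0 C=0)
Reached target in 3 moves.

Answer: 3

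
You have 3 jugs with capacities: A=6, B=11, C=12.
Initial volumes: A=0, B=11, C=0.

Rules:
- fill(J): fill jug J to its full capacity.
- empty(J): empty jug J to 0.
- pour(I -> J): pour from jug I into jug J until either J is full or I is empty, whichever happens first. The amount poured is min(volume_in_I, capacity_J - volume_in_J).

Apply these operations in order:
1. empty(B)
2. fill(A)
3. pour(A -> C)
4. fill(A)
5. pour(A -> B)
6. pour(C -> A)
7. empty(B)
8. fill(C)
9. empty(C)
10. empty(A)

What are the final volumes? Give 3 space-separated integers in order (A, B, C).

Step 1: empty(B) -> (A=0 B=0 C=0)
Step 2: fill(A) -> (A=6 B=0 C=0)
Step 3: pour(A -> C) -> (A=0 B=0 C=6)
Step 4: fill(A) -> (A=6 B=0 C=6)
Step 5: pour(A -> B) -> (A=0 B=6 C=6)
Step 6: pour(C -> A) -> (A=6 B=6 C=0)
Step 7: empty(B) -> (A=6 B=0 C=0)
Step 8: fill(C) -> (A=6 B=0 C=12)
Step 9: empty(C) -> (A=6 B=0 C=0)
Step 10: empty(A) -> (A=0 B=0 C=0)

Answer: 0 0 0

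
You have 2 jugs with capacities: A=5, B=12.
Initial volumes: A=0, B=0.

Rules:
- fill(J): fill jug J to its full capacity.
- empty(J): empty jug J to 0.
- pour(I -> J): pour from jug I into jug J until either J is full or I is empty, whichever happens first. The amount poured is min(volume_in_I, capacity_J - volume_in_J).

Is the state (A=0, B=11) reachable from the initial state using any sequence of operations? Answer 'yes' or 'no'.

Answer: yes

Derivation:
BFS from (A=0, B=0):
  1. fill(B) -> (A=0 B=12)
  2. pour(B -> A) -> (A=5 B=7)
  3. empty(A) -> (A=0 B=7)
  4. pour(B -> A) -> (A=5 B=2)
  5. empty(A) -> (A=0 B=2)
  6. pour(B -> A) -> (A=2 B=0)
  7. fill(B) -> (A=2 B=12)
  8. pour(B -> A) -> (A=5 B=9)
  9. empty(A) -> (A=0 B=9)
  10. pour(B -> A) -> (A=5 B=4)
  11. empty(A) -> (A=0 B=4)
  12. pour(B -> A) -> (A=4 B=0)
  13. fill(B) -> (A=4 B=12)
  14. pour(B -> A) -> (A=5 B=11)
  15. empty(A) -> (A=0 B=11)
Target reached → yes.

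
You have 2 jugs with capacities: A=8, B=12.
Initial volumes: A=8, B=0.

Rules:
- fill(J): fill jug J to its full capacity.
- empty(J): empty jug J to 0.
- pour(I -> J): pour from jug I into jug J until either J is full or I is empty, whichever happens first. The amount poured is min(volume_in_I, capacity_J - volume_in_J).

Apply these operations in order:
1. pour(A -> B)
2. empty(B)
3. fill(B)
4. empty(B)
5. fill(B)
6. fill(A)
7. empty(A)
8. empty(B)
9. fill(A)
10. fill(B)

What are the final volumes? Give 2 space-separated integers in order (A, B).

Step 1: pour(A -> B) -> (A=0 B=8)
Step 2: empty(B) -> (A=0 B=0)
Step 3: fill(B) -> (A=0 B=12)
Step 4: empty(B) -> (A=0 B=0)
Step 5: fill(B) -> (A=0 B=12)
Step 6: fill(A) -> (A=8 B=12)
Step 7: empty(A) -> (A=0 B=12)
Step 8: empty(B) -> (A=0 B=0)
Step 9: fill(A) -> (A=8 B=0)
Step 10: fill(B) -> (A=8 B=12)

Answer: 8 12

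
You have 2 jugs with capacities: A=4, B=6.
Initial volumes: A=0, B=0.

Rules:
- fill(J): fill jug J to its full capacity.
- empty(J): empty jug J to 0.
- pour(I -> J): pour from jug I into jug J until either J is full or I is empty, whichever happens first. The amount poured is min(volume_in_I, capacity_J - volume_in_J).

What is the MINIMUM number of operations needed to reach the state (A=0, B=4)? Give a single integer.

Answer: 2

Derivation:
BFS from (A=0, B=0). One shortest path:
  1. fill(A) -> (A=4 B=0)
  2. pour(A -> B) -> (A=0 B=4)
Reached target in 2 moves.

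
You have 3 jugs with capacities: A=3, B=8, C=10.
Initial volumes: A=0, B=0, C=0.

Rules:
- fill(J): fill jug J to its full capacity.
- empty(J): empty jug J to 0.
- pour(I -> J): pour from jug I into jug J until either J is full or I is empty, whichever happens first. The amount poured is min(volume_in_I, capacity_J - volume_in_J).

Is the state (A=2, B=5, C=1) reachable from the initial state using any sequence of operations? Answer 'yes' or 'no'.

BFS explored all 270 reachable states.
Reachable set includes: (0,0,0), (0,0,1), (0,0,2), (0,0,3), (0,0,4), (0,0,5), (0,0,6), (0,0,7), (0,0,8), (0,0,9), (0,0,10), (0,1,0) ...
Target (A=2, B=5, C=1) not in reachable set → no.

Answer: no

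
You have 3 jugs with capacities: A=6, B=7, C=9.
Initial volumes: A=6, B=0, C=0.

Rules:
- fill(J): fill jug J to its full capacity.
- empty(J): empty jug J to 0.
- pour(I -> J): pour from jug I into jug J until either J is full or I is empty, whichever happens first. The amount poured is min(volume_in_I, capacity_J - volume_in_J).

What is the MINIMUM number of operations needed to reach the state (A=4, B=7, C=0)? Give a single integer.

BFS from (A=6, B=0, C=0). One shortest path:
  1. fill(B) -> (A=6 B=7 C=0)
  2. pour(B -> C) -> (A=6 B=0 C=7)
  3. fill(B) -> (A=6 B=7 C=7)
  4. pour(A -> C) -> (A=4 B=7 C=9)
  5. empty(C) -> (A=4 B=7 C=0)
Reached target in 5 moves.

Answer: 5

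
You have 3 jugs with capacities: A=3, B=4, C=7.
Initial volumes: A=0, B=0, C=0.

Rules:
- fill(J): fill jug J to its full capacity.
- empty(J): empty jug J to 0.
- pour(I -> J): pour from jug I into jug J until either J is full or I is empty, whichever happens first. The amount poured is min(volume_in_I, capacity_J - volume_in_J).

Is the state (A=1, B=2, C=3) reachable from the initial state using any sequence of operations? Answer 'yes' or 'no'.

BFS explored all 124 reachable states.
Reachable set includes: (0,0,0), (0,0,1), (0,0,2), (0,0,3), (0,0,4), (0,0,5), (0,0,6), (0,0,7), (0,1,0), (0,1,1), (0,1,2), (0,1,3) ...
Target (A=1, B=2, C=3) not in reachable set → no.

Answer: no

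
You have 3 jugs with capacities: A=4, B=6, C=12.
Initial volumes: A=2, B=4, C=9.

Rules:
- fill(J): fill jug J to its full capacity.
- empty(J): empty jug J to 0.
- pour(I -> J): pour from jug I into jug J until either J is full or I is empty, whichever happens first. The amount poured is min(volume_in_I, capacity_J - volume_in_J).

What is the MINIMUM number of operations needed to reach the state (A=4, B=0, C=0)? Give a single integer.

BFS from (A=2, B=4, C=9). One shortest path:
  1. fill(A) -> (A=4 B=4 C=9)
  2. empty(B) -> (A=4 B=0 C=9)
  3. empty(C) -> (A=4 B=0 C=0)
Reached target in 3 moves.

Answer: 3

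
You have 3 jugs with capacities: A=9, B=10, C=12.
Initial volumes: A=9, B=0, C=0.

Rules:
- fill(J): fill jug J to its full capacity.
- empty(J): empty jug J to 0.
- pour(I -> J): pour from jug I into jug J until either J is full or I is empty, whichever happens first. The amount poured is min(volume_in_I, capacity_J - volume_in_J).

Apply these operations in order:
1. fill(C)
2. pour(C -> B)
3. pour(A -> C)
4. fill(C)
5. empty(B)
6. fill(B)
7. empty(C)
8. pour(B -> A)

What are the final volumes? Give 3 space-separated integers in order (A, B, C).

Answer: 9 1 0

Derivation:
Step 1: fill(C) -> (A=9 B=0 C=12)
Step 2: pour(C -> B) -> (A=9 B=10 C=2)
Step 3: pour(A -> C) -> (A=0 B=10 C=11)
Step 4: fill(C) -> (A=0 B=10 C=12)
Step 5: empty(B) -> (A=0 B=0 C=12)
Step 6: fill(B) -> (A=0 B=10 C=12)
Step 7: empty(C) -> (A=0 B=10 C=0)
Step 8: pour(B -> A) -> (A=9 B=1 C=0)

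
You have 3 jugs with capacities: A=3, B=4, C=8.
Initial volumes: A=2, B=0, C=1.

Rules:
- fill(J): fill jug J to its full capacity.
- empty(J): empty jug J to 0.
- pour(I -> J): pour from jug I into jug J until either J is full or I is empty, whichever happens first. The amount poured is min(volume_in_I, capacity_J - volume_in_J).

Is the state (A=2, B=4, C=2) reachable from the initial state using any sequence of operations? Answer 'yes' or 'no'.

Answer: yes

Derivation:
BFS from (A=2, B=0, C=1):
  1. fill(A) -> (A=3 B=0 C=1)
  2. fill(B) -> (A=3 B=4 C=1)
  3. pour(B -> C) -> (A=3 B=0 C=5)
  4. pour(A -> B) -> (A=0 B=3 C=5)
  5. pour(C -> A) -> (A=3 B=3 C=2)
  6. pour(A -> B) -> (A=2 B=4 C=2)
Target reached → yes.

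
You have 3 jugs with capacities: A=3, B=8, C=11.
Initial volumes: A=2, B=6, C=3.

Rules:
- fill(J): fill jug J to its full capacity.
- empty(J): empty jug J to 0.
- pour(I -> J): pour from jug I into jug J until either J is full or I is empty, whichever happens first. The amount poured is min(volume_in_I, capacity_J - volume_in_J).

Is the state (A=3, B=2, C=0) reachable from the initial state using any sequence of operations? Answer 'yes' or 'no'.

BFS from (A=2, B=6, C=3):
  1. empty(B) -> (A=2 B=0 C=3)
  2. pour(A -> B) -> (A=0 B=2 C=3)
  3. pour(C -> A) -> (A=3 B=2 C=0)
Target reached → yes.

Answer: yes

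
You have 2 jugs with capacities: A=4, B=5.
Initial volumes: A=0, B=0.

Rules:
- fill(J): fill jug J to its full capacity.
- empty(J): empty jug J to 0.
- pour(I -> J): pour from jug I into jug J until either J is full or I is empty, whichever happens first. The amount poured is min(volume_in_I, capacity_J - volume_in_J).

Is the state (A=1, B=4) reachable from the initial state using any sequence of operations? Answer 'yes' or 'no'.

BFS explored all 18 reachable states.
Reachable set includes: (0,0), (0,1), (0,2), (0,3), (0,4), (0,5), (1,0), (1,5), (2,0), (2,5), (3,0), (3,5) ...
Target (A=1, B=4) not in reachable set → no.

Answer: no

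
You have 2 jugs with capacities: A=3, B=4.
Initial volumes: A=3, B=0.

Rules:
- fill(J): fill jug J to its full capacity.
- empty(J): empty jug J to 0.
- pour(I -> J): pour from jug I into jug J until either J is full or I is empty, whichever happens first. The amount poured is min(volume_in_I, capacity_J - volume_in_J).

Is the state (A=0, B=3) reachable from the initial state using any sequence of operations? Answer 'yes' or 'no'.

BFS from (A=3, B=0):
  1. pour(A -> B) -> (A=0 B=3)
Target reached → yes.

Answer: yes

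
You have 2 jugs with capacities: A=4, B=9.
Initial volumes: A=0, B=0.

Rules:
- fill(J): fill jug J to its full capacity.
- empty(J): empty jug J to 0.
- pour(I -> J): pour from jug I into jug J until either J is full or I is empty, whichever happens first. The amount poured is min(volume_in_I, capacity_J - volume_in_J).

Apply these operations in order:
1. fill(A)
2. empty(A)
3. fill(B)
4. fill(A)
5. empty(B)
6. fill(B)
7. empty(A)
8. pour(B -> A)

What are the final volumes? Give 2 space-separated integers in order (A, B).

Step 1: fill(A) -> (A=4 B=0)
Step 2: empty(A) -> (A=0 B=0)
Step 3: fill(B) -> (A=0 B=9)
Step 4: fill(A) -> (A=4 B=9)
Step 5: empty(B) -> (A=4 B=0)
Step 6: fill(B) -> (A=4 B=9)
Step 7: empty(A) -> (A=0 B=9)
Step 8: pour(B -> A) -> (A=4 B=5)

Answer: 4 5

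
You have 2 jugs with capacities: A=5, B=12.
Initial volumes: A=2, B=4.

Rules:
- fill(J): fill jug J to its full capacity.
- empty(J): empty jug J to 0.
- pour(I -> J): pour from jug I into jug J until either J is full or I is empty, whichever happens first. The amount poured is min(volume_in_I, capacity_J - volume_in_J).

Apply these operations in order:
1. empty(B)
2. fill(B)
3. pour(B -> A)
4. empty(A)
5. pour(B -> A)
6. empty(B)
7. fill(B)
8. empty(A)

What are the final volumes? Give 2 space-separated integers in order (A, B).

Step 1: empty(B) -> (A=2 B=0)
Step 2: fill(B) -> (A=2 B=12)
Step 3: pour(B -> A) -> (A=5 B=9)
Step 4: empty(A) -> (A=0 B=9)
Step 5: pour(B -> A) -> (A=5 B=4)
Step 6: empty(B) -> (A=5 B=0)
Step 7: fill(B) -> (A=5 B=12)
Step 8: empty(A) -> (A=0 B=12)

Answer: 0 12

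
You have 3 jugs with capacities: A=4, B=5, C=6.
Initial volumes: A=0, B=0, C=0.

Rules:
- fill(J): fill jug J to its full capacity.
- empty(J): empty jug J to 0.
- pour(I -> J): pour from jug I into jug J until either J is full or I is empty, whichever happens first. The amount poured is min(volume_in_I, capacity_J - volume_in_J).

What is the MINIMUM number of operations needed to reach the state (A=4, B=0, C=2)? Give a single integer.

BFS from (A=0, B=0, C=0). One shortest path:
  1. fill(C) -> (A=0 B=0 C=6)
  2. pour(C -> A) -> (A=4 B=0 C=2)
Reached target in 2 moves.

Answer: 2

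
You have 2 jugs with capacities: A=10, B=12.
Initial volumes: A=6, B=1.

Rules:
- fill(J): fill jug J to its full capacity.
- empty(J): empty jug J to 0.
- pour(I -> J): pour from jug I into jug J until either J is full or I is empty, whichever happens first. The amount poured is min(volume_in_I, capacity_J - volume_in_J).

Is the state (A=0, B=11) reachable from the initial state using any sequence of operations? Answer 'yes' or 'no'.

BFS from (A=6, B=1):
  1. fill(A) -> (A=10 B=1)
  2. pour(A -> B) -> (A=0 B=11)
Target reached → yes.

Answer: yes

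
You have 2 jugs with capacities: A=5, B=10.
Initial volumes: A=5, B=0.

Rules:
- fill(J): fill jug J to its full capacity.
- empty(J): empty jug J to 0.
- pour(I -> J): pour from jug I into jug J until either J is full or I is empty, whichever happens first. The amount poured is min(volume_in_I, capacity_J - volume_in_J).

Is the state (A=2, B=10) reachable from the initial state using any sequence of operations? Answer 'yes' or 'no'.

Answer: no

Derivation:
BFS explored all 6 reachable states.
Reachable set includes: (0,0), (0,5), (0,10), (5,0), (5,5), (5,10)
Target (A=2, B=10) not in reachable set → no.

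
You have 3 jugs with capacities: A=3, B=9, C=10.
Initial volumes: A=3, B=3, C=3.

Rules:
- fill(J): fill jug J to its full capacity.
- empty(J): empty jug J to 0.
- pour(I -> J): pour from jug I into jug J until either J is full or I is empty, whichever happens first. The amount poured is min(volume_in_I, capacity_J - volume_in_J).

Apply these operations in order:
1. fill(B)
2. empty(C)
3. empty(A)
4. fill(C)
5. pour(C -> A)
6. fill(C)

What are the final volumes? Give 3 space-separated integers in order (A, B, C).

Answer: 3 9 10

Derivation:
Step 1: fill(B) -> (A=3 B=9 C=3)
Step 2: empty(C) -> (A=3 B=9 C=0)
Step 3: empty(A) -> (A=0 B=9 C=0)
Step 4: fill(C) -> (A=0 B=9 C=10)
Step 5: pour(C -> A) -> (A=3 B=9 C=7)
Step 6: fill(C) -> (A=3 B=9 C=10)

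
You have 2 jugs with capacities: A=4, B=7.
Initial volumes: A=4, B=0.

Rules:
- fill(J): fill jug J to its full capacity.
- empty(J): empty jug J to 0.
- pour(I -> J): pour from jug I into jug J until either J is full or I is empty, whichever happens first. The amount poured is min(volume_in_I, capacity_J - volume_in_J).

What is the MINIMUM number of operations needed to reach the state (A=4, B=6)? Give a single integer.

Answer: 7

Derivation:
BFS from (A=4, B=0). One shortest path:
  1. empty(A) -> (A=0 B=0)
  2. fill(B) -> (A=0 B=7)
  3. pour(B -> A) -> (A=4 B=3)
  4. empty(A) -> (A=0 B=3)
  5. pour(B -> A) -> (A=3 B=0)
  6. fill(B) -> (A=3 B=7)
  7. pour(B -> A) -> (A=4 B=6)
Reached target in 7 moves.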